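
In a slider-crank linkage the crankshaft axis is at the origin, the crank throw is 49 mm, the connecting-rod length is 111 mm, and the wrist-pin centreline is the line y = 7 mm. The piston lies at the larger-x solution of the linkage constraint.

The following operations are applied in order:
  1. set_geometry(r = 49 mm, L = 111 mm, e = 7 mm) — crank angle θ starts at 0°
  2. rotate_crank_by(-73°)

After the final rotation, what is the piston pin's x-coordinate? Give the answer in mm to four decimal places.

111.3840

set_geometry: r = 49 mm, L = 111 mm, e = 7 mm; θ ← 0°
rotate_crank_by(-73°): θ ← 0° -73° = -73°
crank pin P = (r cos θ, r sin θ) = (14.326214, -46.858933)
h = r sin θ − e = -46.858933 − 7 = -53.858933
x = r cos θ + √(L² − h²) = 14.326214 + √(12321.0 − 2900.7847) = 14.326214 + 97.057794 = 111.384007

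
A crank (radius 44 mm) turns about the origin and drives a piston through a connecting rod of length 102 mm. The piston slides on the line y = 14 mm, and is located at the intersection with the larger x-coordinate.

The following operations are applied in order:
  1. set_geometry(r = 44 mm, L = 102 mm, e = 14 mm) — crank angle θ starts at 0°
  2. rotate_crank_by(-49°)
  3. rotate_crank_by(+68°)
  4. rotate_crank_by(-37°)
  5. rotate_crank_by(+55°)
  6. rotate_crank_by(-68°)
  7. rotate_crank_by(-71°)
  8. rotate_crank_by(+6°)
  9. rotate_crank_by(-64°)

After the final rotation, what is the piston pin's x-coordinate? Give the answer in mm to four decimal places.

56.4296

set_geometry: r = 44 mm, L = 102 mm, e = 14 mm; θ ← 0°
rotate_crank_by(-49°): θ ← 0° -49° = -49°
rotate_crank_by(+68°): θ ← -49° +68° = 19°
rotate_crank_by(-37°): θ ← 19° -37° = -18°
rotate_crank_by(+55°): θ ← -18° +55° = 37°
rotate_crank_by(-68°): θ ← 37° -68° = -31°
rotate_crank_by(-71°): θ ← -31° -71° = -102°
rotate_crank_by(+6°): θ ← -102° +6° = -96°
rotate_crank_by(-64°): θ ← -96° -64° = -160°
crank pin P = (r cos θ, r sin θ) = (-41.346475, -15.048886)
h = r sin θ − e = -15.048886 − 14 = -29.048886
x = r cos θ + √(L² − h²) = -41.346475 + √(10404.0 − 843.8378) = -41.346475 + 97.776082 = 56.429607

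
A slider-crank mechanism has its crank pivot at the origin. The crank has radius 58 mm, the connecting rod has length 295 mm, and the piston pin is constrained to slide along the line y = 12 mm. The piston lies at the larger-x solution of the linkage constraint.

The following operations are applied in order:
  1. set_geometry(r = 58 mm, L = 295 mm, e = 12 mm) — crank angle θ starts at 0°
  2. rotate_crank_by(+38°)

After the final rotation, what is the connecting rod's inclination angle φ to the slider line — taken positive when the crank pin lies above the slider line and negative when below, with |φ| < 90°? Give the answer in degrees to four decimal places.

4.6097

set_geometry: r = 58 mm, L = 295 mm, e = 12 mm; θ ← 0°
rotate_crank_by(+38°): θ ← 0° +38° = 38°
crank pin P = (r cos θ, r sin θ) = (45.704624, 35.708366)
h = r sin θ − e = 35.708366 − 12 = 23.708366
sin φ = h / L = 23.708366 / 295 = 0.08036734
φ = arcsin(0.08036734) = 4.609681°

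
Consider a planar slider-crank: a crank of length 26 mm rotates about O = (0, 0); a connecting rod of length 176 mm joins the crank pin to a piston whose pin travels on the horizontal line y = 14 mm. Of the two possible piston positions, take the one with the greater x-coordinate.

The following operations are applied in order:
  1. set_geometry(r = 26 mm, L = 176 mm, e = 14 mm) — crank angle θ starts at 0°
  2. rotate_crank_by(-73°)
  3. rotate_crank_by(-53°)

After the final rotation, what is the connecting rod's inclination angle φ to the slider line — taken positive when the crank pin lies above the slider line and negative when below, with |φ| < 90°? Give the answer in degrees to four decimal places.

-11.4820

set_geometry: r = 26 mm, L = 176 mm, e = 14 mm; θ ← 0°
rotate_crank_by(-73°): θ ← 0° -73° = -73°
rotate_crank_by(-53°): θ ← -73° -53° = -126°
crank pin P = (r cos θ, r sin θ) = (-15.282417, -21.034442)
h = r sin θ − e = -21.034442 − 14 = -35.034442
sin φ = h / L = -35.034442 / 176 = -0.19905933
φ = arcsin(-0.19905933) = -11.481957°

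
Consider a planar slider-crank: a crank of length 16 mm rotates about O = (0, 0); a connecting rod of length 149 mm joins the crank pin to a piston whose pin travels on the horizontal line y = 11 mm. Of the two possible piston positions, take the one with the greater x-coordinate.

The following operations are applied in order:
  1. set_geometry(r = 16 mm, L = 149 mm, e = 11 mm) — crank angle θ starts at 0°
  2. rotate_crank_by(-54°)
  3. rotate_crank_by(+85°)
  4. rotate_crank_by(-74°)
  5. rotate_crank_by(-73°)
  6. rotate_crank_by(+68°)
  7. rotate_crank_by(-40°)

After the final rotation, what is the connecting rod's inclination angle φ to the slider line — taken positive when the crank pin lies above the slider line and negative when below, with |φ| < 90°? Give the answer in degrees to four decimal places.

set_geometry: r = 16 mm, L = 149 mm, e = 11 mm; θ ← 0°
rotate_crank_by(-54°): θ ← 0° -54° = -54°
rotate_crank_by(+85°): θ ← -54° +85° = 31°
rotate_crank_by(-74°): θ ← 31° -74° = -43°
rotate_crank_by(-73°): θ ← -43° -73° = -116°
rotate_crank_by(+68°): θ ← -116° +68° = -48°
rotate_crank_by(-40°): θ ← -48° -40° = -88°
crank pin P = (r cos θ, r sin θ) = (0.558392, -15.990253)
h = r sin θ − e = -15.990253 − 11 = -26.990253
sin φ = h / L = -26.990253 / 149 = -0.18114264
φ = arcsin(-0.18114264) = -10.436322°

-10.4363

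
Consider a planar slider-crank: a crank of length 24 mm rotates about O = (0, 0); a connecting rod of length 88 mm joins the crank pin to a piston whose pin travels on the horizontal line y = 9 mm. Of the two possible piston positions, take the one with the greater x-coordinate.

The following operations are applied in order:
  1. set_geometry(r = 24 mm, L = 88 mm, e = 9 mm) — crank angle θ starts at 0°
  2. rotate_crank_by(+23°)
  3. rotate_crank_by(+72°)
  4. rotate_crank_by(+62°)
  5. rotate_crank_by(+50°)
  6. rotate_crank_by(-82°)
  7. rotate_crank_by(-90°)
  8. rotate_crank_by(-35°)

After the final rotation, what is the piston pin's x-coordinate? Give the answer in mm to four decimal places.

111.5386

set_geometry: r = 24 mm, L = 88 mm, e = 9 mm; θ ← 0°
rotate_crank_by(+23°): θ ← 0° +23° = 23°
rotate_crank_by(+72°): θ ← 23° +72° = 95°
rotate_crank_by(+62°): θ ← 95° +62° = 157°
rotate_crank_by(+50°): θ ← 157° +50° = 207°
rotate_crank_by(-82°): θ ← 207° -82° = 125°
rotate_crank_by(-90°): θ ← 125° -90° = 35°
rotate_crank_by(-35°): θ ← 35° -35° = 0°
crank pin P = (r cos θ, r sin θ) = (24.000000, 0.000000)
h = r sin θ − e = 0.000000 − 9 = -9.000000
x = r cos θ + √(L² − h²) = 24.000000 + √(7744.0 − 81.0000) = 24.000000 + 87.538563 = 111.538563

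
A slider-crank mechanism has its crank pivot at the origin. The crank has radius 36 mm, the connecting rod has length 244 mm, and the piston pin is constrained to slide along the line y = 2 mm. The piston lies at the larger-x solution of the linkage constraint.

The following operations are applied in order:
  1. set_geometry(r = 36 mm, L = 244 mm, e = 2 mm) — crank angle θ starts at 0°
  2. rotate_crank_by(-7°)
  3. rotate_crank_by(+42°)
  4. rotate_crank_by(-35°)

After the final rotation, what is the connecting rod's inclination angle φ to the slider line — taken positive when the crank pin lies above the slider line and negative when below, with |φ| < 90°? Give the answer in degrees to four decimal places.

set_geometry: r = 36 mm, L = 244 mm, e = 2 mm; θ ← 0°
rotate_crank_by(-7°): θ ← 0° -7° = -7°
rotate_crank_by(+42°): θ ← -7° +42° = 35°
rotate_crank_by(-35°): θ ← 35° -35° = 0°
crank pin P = (r cos θ, r sin θ) = (36.000000, 0.000000)
h = r sin θ − e = 0.000000 − 2 = -2.000000
sin φ = h / L = -2.000000 / 244 = -0.00819672
φ = arcsin(-0.00819672) = -0.469643°

-0.4696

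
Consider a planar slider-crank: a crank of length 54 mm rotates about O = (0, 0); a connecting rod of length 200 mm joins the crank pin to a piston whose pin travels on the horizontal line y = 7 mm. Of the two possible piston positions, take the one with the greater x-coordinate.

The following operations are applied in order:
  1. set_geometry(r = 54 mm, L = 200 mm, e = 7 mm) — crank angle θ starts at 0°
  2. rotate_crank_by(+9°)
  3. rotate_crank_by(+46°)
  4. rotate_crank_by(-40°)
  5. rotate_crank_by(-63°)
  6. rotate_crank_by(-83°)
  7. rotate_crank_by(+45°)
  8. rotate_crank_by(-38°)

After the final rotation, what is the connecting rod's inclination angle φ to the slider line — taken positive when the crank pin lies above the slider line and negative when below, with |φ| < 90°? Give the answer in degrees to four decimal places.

set_geometry: r = 54 mm, L = 200 mm, e = 7 mm; θ ← 0°
rotate_crank_by(+9°): θ ← 0° +9° = 9°
rotate_crank_by(+46°): θ ← 9° +46° = 55°
rotate_crank_by(-40°): θ ← 55° -40° = 15°
rotate_crank_by(-63°): θ ← 15° -63° = -48°
rotate_crank_by(-83°): θ ← -48° -83° = -131°
rotate_crank_by(+45°): θ ← -131° +45° = -86°
rotate_crank_by(-38°): θ ← -86° -38° = -124°
crank pin P = (r cos θ, r sin θ) = (-30.196417, -44.768029)
h = r sin θ − e = -44.768029 − 7 = -51.768029
sin φ = h / L = -51.768029 / 200 = -0.25884014
φ = arcsin(-0.25884014) = -15.001252°

-15.0013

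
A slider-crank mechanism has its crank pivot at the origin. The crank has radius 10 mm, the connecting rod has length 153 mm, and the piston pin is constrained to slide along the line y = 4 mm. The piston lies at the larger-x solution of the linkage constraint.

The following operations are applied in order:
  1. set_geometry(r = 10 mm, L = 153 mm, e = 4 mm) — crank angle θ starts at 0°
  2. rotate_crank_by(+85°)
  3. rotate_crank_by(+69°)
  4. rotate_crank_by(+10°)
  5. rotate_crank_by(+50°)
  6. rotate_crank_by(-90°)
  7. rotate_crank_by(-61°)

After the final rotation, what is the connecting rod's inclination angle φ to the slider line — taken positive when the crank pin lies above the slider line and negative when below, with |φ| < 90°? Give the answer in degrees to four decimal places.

1.8390

set_geometry: r = 10 mm, L = 153 mm, e = 4 mm; θ ← 0°
rotate_crank_by(+85°): θ ← 0° +85° = 85°
rotate_crank_by(+69°): θ ← 85° +69° = 154°
rotate_crank_by(+10°): θ ← 154° +10° = 164°
rotate_crank_by(+50°): θ ← 164° +50° = 214°
rotate_crank_by(-90°): θ ← 214° -90° = 124°
rotate_crank_by(-61°): θ ← 124° -61° = 63°
crank pin P = (r cos θ, r sin θ) = (4.539905, 8.910065)
h = r sin θ − e = 8.910065 − 4 = 4.910065
sin φ = h / L = 4.910065 / 153 = 0.03209193
φ = arcsin(0.03209193) = 1.839048°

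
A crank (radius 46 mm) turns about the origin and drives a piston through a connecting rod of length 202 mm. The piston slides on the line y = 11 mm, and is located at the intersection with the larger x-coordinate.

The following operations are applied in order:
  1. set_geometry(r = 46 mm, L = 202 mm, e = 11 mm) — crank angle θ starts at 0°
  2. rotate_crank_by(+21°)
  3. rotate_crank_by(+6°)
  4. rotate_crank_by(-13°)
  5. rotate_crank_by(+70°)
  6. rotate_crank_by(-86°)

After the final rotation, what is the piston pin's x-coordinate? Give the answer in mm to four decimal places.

247.5783

set_geometry: r = 46 mm, L = 202 mm, e = 11 mm; θ ← 0°
rotate_crank_by(+21°): θ ← 0° +21° = 21°
rotate_crank_by(+6°): θ ← 21° +6° = 27°
rotate_crank_by(-13°): θ ← 27° -13° = 14°
rotate_crank_by(+70°): θ ← 14° +70° = 84°
rotate_crank_by(-86°): θ ← 84° -86° = -2°
crank pin P = (r cos θ, r sin θ) = (45.971978, -1.605377)
h = r sin θ − e = -1.605377 − 11 = -12.605377
x = r cos θ + √(L² − h²) = 45.971978 + √(40804.0 − 158.8955) = 45.971978 + 201.606311 = 247.578289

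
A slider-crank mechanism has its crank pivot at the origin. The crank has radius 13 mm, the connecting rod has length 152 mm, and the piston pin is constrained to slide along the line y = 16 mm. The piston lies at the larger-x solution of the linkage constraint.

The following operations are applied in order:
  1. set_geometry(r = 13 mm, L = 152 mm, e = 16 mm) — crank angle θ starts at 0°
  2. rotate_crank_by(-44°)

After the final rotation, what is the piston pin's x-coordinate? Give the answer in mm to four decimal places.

set_geometry: r = 13 mm, L = 152 mm, e = 16 mm; θ ← 0°
rotate_crank_by(-44°): θ ← 0° -44° = -44°
crank pin P = (r cos θ, r sin θ) = (9.351417, -9.030559)
h = r sin θ − e = -9.030559 − 16 = -25.030559
x = r cos θ + √(L² − h²) = 9.351417 + √(23104.0 − 626.5289) = 9.351417 + 149.924885 = 159.276302

159.2763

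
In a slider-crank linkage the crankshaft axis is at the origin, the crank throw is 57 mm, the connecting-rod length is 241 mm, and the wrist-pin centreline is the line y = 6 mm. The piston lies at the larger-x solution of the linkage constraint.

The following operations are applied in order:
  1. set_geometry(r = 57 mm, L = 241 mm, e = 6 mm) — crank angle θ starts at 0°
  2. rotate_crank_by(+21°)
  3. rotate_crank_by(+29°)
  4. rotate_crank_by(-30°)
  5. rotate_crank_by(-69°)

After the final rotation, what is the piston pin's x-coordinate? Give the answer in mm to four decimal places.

set_geometry: r = 57 mm, L = 241 mm, e = 6 mm; θ ← 0°
rotate_crank_by(+21°): θ ← 0° +21° = 21°
rotate_crank_by(+29°): θ ← 21° +29° = 50°
rotate_crank_by(-30°): θ ← 50° -30° = 20°
rotate_crank_by(-69°): θ ← 20° -69° = -49°
crank pin P = (r cos θ, r sin θ) = (37.395365, -43.018446)
h = r sin θ − e = -43.018446 − 6 = -49.018446
x = r cos θ + √(L² − h²) = 37.395365 + √(58081.0 − 2402.8081) = 37.395365 + 235.962268 = 273.357633

273.3576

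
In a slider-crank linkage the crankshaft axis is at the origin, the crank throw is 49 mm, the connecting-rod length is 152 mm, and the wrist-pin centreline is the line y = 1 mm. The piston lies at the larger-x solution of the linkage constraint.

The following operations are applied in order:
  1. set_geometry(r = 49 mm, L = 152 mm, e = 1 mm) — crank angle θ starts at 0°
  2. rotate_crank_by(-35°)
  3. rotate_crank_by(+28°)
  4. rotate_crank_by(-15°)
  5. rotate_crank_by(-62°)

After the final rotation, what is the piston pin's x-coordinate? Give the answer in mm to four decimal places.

set_geometry: r = 49 mm, L = 152 mm, e = 1 mm; θ ← 0°
rotate_crank_by(-35°): θ ← 0° -35° = -35°
rotate_crank_by(+28°): θ ← -35° +28° = -7°
rotate_crank_by(-15°): θ ← -7° -15° = -22°
rotate_crank_by(-62°): θ ← -22° -62° = -84°
crank pin P = (r cos θ, r sin θ) = (5.121895, -48.731573)
h = r sin θ − e = -48.731573 − 1 = -49.731573
x = r cos θ + √(L² − h²) = 5.121895 + √(23104.0 − 2473.2293) = 5.121895 + 143.634156 = 148.756050

148.7561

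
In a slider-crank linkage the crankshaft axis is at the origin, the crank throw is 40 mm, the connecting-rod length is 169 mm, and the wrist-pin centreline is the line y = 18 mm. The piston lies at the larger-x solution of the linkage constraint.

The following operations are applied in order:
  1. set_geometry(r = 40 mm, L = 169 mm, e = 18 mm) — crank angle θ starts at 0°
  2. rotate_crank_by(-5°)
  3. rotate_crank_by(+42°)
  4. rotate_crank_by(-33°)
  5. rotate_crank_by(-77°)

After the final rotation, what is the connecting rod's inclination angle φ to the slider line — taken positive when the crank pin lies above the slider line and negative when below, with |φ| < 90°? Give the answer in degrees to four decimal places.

set_geometry: r = 40 mm, L = 169 mm, e = 18 mm; θ ← 0°
rotate_crank_by(-5°): θ ← 0° -5° = -5°
rotate_crank_by(+42°): θ ← -5° +42° = 37°
rotate_crank_by(-33°): θ ← 37° -33° = 4°
rotate_crank_by(-77°): θ ← 4° -77° = -73°
crank pin P = (r cos θ, r sin θ) = (11.694868, -38.252190)
h = r sin θ − e = -38.252190 − 18 = -56.252190
sin φ = h / L = -56.252190 / 169 = -0.33285320
φ = arcsin(-0.33285320) = -19.442045°

-19.4420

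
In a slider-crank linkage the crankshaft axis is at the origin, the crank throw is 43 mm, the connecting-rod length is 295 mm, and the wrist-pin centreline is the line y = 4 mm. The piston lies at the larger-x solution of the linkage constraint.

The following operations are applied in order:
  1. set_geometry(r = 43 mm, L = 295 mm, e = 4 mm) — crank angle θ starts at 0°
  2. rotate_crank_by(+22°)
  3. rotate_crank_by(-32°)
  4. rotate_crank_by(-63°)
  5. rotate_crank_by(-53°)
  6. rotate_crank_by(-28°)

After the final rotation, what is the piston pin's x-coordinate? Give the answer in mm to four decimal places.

set_geometry: r = 43 mm, L = 295 mm, e = 4 mm; θ ← 0°
rotate_crank_by(+22°): θ ← 0° +22° = 22°
rotate_crank_by(-32°): θ ← 22° -32° = -10°
rotate_crank_by(-63°): θ ← -10° -63° = -73°
rotate_crank_by(-53°): θ ← -73° -53° = -126°
rotate_crank_by(-28°): θ ← -126° -28° = -154°
crank pin P = (r cos θ, r sin θ) = (-38.648144, -18.849959)
h = r sin θ − e = -18.849959 − 4 = -22.849959
x = r cos θ + √(L² − h²) = -38.648144 + √(87025.0 − 522.1206) = -38.648144 + 294.113718 = 255.465574

255.4656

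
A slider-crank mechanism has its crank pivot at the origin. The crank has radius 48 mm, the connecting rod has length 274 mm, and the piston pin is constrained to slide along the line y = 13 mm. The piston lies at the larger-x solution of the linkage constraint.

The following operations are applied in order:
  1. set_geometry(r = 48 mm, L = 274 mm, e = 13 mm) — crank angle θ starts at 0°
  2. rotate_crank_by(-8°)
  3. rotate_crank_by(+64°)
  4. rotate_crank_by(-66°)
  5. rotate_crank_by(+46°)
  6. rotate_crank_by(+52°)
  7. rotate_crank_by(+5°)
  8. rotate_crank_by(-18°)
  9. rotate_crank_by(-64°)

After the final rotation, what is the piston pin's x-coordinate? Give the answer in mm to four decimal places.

set_geometry: r = 48 mm, L = 274 mm, e = 13 mm; θ ← 0°
rotate_crank_by(-8°): θ ← 0° -8° = -8°
rotate_crank_by(+64°): θ ← -8° +64° = 56°
rotate_crank_by(-66°): θ ← 56° -66° = -10°
rotate_crank_by(+46°): θ ← -10° +46° = 36°
rotate_crank_by(+52°): θ ← 36° +52° = 88°
rotate_crank_by(+5°): θ ← 88° +5° = 93°
rotate_crank_by(-18°): θ ← 93° -18° = 75°
rotate_crank_by(-64°): θ ← 75° -64° = 11°
crank pin P = (r cos θ, r sin θ) = (47.118105, 9.158832)
h = r sin θ − e = 9.158832 − 13 = -3.841168
x = r cos θ + √(L² − h²) = 47.118105 + √(75076.0 − 14.7546) = 47.118105 + 273.973074 = 321.091179

321.0912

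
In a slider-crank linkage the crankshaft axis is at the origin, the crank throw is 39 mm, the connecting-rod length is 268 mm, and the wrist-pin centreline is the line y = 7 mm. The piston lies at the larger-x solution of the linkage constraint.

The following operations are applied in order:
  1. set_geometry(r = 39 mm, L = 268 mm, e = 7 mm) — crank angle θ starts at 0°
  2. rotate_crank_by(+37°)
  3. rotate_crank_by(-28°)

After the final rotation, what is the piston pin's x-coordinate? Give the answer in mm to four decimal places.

306.5183

set_geometry: r = 39 mm, L = 268 mm, e = 7 mm; θ ← 0°
rotate_crank_by(+37°): θ ← 0° +37° = 37°
rotate_crank_by(-28°): θ ← 37° -28° = 9°
crank pin P = (r cos θ, r sin θ) = (38.519845, 6.100944)
h = r sin θ − e = 6.100944 − 7 = -0.899056
x = r cos θ + √(L² − h²) = 38.519845 + √(71824.0 − 0.8083) = 38.519845 + 267.998492 = 306.518337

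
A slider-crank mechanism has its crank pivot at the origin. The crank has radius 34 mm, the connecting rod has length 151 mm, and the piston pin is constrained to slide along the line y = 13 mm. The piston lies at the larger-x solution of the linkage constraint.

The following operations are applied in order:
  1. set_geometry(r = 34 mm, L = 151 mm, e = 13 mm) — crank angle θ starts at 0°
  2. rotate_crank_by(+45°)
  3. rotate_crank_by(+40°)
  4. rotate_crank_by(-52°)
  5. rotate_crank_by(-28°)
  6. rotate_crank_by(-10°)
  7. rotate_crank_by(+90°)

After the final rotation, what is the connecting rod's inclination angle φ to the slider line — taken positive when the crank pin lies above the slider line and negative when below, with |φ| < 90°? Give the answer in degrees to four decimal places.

set_geometry: r = 34 mm, L = 151 mm, e = 13 mm; θ ← 0°
rotate_crank_by(+45°): θ ← 0° +45° = 45°
rotate_crank_by(+40°): θ ← 45° +40° = 85°
rotate_crank_by(-52°): θ ← 85° -52° = 33°
rotate_crank_by(-28°): θ ← 33° -28° = 5°
rotate_crank_by(-10°): θ ← 5° -10° = -5°
rotate_crank_by(+90°): θ ← -5° +90° = 85°
crank pin P = (r cos θ, r sin θ) = (2.963295, 33.870620)
h = r sin θ − e = 33.870620 − 13 = 20.870620
sin φ = h / L = 20.870620 / 151 = 0.13821602
φ = arcsin(0.13821602) = 7.944628°

7.9446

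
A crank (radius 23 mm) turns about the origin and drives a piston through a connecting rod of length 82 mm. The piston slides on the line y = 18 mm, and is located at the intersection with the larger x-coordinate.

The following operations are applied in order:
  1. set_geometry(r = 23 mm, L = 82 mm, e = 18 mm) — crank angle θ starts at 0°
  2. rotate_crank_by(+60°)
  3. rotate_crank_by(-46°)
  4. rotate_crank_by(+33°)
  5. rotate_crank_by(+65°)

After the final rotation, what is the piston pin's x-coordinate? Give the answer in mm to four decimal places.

set_geometry: r = 23 mm, L = 82 mm, e = 18 mm; θ ← 0°
rotate_crank_by(+60°): θ ← 0° +60° = 60°
rotate_crank_by(-46°): θ ← 60° -46° = 14°
rotate_crank_by(+33°): θ ← 14° +33° = 47°
rotate_crank_by(+65°): θ ← 47° +65° = 112°
crank pin P = (r cos θ, r sin θ) = (-8.615952, 21.325229)
h = r sin θ − e = 21.325229 − 18 = 3.325229
x = r cos θ + √(L² − h²) = -8.615952 + √(6724.0 − 11.0571) = -8.615952 + 81.932551 = 73.316599

73.3166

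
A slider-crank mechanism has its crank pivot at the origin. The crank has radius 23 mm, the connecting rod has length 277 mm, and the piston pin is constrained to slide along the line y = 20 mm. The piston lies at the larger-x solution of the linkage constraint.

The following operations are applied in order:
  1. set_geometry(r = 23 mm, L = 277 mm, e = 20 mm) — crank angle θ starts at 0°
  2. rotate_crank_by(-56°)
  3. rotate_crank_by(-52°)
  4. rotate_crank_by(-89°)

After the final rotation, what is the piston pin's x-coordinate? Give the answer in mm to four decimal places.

254.6867

set_geometry: r = 23 mm, L = 277 mm, e = 20 mm; θ ← 0°
rotate_crank_by(-56°): θ ← 0° -56° = -56°
rotate_crank_by(-52°): θ ← -56° -52° = -108°
rotate_crank_by(-89°): θ ← -108° -89° = -197°
crank pin P = (r cos θ, r sin θ) = (-21.995009, 6.724549)
h = r sin θ − e = 6.724549 − 20 = -13.275451
x = r cos θ + √(L² − h²) = -21.995009 + √(76729.0 − 176.2376) = -21.995009 + 276.681699 = 254.686689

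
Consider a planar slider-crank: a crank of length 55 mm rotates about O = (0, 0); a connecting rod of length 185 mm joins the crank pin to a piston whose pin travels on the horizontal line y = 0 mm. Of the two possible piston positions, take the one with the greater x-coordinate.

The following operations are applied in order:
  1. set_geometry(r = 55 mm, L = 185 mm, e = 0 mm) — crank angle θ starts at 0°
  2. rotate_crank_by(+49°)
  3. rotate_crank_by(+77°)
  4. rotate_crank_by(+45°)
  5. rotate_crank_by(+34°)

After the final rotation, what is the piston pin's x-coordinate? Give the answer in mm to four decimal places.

set_geometry: r = 55 mm, L = 185 mm, e = 0 mm; θ ← 0°
rotate_crank_by(+49°): θ ← 0° +49° = 49°
rotate_crank_by(+77°): θ ← 49° +77° = 126°
rotate_crank_by(+45°): θ ← 126° +45° = 171°
rotate_crank_by(+34°): θ ← 171° +34° = 205°
crank pin P = (r cos θ, r sin θ) = (-49.846928, -23.244004)
h = r sin θ − e = -23.244004 − 0 = -23.244004
x = r cos θ + √(L² − h²) = -49.846928 + √(34225.0 − 540.2837) = -49.846928 + 183.533965 = 133.687037

133.6870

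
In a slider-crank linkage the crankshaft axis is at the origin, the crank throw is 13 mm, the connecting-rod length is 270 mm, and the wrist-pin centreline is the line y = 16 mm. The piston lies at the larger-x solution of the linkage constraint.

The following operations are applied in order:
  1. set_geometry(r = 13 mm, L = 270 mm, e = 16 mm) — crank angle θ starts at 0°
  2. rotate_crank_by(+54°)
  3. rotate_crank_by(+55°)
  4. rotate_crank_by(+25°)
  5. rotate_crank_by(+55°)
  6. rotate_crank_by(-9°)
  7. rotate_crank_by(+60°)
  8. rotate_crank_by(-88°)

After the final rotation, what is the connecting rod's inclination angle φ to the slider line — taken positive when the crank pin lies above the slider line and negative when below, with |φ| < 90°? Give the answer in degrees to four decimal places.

-2.1007

set_geometry: r = 13 mm, L = 270 mm, e = 16 mm; θ ← 0°
rotate_crank_by(+54°): θ ← 0° +54° = 54°
rotate_crank_by(+55°): θ ← 54° +55° = 109°
rotate_crank_by(+25°): θ ← 109° +25° = 134°
rotate_crank_by(+55°): θ ← 134° +55° = 189°
rotate_crank_by(-9°): θ ← 189° -9° = 180°
rotate_crank_by(+60°): θ ← 180° +60° = 240°
rotate_crank_by(-88°): θ ← 240° -88° = 152°
crank pin P = (r cos θ, r sin θ) = (-11.478319, 6.103130)
h = r sin θ − e = 6.103130 − 16 = -9.896870
sin φ = h / L = -9.896870 / 270 = -0.03665507
φ = arcsin(-0.03665507) = -2.100652°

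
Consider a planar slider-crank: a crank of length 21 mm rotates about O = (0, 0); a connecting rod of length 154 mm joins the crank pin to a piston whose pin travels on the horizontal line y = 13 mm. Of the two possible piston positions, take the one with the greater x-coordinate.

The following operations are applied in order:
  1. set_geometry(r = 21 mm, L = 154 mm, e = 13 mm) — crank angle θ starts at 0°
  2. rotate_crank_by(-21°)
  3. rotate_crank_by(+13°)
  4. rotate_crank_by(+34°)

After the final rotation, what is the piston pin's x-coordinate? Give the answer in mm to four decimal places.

172.8279

set_geometry: r = 21 mm, L = 154 mm, e = 13 mm; θ ← 0°
rotate_crank_by(-21°): θ ← 0° -21° = -21°
rotate_crank_by(+13°): θ ← -21° +13° = -8°
rotate_crank_by(+34°): θ ← -8° +34° = 26°
crank pin P = (r cos θ, r sin θ) = (18.874675, 9.205794)
h = r sin θ − e = 9.205794 − 13 = -3.794206
x = r cos θ + √(L² − h²) = 18.874675 + √(23716.0 − 14.3960) = 18.874675 + 153.953253 = 172.827928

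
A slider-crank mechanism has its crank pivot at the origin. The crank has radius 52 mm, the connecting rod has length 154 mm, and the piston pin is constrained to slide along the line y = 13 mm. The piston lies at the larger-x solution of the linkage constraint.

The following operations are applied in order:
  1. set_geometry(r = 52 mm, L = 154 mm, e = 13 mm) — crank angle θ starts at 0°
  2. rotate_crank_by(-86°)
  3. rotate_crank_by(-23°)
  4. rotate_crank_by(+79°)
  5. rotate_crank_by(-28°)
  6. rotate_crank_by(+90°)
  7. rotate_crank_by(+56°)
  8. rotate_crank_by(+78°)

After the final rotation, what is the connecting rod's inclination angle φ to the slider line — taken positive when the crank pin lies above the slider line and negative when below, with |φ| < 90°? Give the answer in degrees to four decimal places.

set_geometry: r = 52 mm, L = 154 mm, e = 13 mm; θ ← 0°
rotate_crank_by(-86°): θ ← 0° -86° = -86°
rotate_crank_by(-23°): θ ← -86° -23° = -109°
rotate_crank_by(+79°): θ ← -109° +79° = -30°
rotate_crank_by(-28°): θ ← -30° -28° = -58°
rotate_crank_by(+90°): θ ← -58° +90° = 32°
rotate_crank_by(+56°): θ ← 32° +56° = 88°
rotate_crank_by(+78°): θ ← 88° +78° = 166°
crank pin P = (r cos θ, r sin θ) = (-50.455378, 12.579939)
h = r sin θ − e = 12.579939 − 13 = -0.420061
sin φ = h / L = -0.420061 / 154 = -0.00272767
φ = arcsin(-0.00272767) = -0.156284°

-0.1563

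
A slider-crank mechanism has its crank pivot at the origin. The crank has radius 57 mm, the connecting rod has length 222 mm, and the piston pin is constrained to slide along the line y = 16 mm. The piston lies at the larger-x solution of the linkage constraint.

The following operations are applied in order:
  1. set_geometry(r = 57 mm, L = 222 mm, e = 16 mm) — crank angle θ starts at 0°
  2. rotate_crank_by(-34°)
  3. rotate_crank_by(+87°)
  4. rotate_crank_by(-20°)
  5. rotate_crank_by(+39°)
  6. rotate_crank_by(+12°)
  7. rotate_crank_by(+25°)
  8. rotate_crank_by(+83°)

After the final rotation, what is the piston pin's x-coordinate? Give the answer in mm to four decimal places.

set_geometry: r = 57 mm, L = 222 mm, e = 16 mm; θ ← 0°
rotate_crank_by(-34°): θ ← 0° -34° = -34°
rotate_crank_by(+87°): θ ← -34° +87° = 53°
rotate_crank_by(-20°): θ ← 53° -20° = 33°
rotate_crank_by(+39°): θ ← 33° +39° = 72°
rotate_crank_by(+12°): θ ← 72° +12° = 84°
rotate_crank_by(+25°): θ ← 84° +25° = 109°
rotate_crank_by(+83°): θ ← 109° +83° = 192°
crank pin P = (r cos θ, r sin θ) = (-55.754413, -11.850966)
h = r sin θ − e = -11.850966 − 16 = -27.850966
x = r cos θ + √(L² − h²) = -55.754413 + √(49284.0 − 775.6763) = -55.754413 + 220.246053 = 164.491639

164.4916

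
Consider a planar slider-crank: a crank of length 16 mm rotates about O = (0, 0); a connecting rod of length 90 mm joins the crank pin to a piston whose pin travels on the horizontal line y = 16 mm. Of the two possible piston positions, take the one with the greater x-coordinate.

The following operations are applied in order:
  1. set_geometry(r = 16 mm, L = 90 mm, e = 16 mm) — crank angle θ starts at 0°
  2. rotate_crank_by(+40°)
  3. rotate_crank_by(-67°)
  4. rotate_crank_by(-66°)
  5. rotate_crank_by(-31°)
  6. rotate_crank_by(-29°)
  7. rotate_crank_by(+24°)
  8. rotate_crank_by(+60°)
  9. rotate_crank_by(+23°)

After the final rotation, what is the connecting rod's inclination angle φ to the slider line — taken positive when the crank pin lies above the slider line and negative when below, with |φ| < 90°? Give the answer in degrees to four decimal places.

-17.7979

set_geometry: r = 16 mm, L = 90 mm, e = 16 mm; θ ← 0°
rotate_crank_by(+40°): θ ← 0° +40° = 40°
rotate_crank_by(-67°): θ ← 40° -67° = -27°
rotate_crank_by(-66°): θ ← -27° -66° = -93°
rotate_crank_by(-31°): θ ← -93° -31° = -124°
rotate_crank_by(-29°): θ ← -124° -29° = -153°
rotate_crank_by(+24°): θ ← -153° +24° = -129°
rotate_crank_by(+60°): θ ← -129° +60° = -69°
rotate_crank_by(+23°): θ ← -69° +23° = -46°
crank pin P = (r cos θ, r sin θ) = (11.114534, -11.509437)
h = r sin θ − e = -11.509437 − 16 = -27.509437
sin φ = h / L = -27.509437 / 90 = -0.30566041
φ = arcsin(-0.30566041) = -17.797900°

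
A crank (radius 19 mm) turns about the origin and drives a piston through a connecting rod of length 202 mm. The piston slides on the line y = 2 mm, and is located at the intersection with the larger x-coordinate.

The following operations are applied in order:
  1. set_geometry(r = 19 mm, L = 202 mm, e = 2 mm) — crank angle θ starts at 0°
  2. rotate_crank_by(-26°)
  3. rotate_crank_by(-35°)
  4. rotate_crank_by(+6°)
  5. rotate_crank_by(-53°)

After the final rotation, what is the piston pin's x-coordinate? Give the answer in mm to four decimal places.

set_geometry: r = 19 mm, L = 202 mm, e = 2 mm; θ ← 0°
rotate_crank_by(-26°): θ ← 0° -26° = -26°
rotate_crank_by(-35°): θ ← -26° -35° = -61°
rotate_crank_by(+6°): θ ← -61° +6° = -55°
rotate_crank_by(-53°): θ ← -55° -53° = -108°
crank pin P = (r cos θ, r sin θ) = (-5.871323, -18.070074)
h = r sin θ − e = -18.070074 − 2 = -20.070074
x = r cos θ + √(L² − h²) = -5.871323 + √(40804.0 − 402.8079) = -5.871323 + 201.000478 = 195.129155

195.1292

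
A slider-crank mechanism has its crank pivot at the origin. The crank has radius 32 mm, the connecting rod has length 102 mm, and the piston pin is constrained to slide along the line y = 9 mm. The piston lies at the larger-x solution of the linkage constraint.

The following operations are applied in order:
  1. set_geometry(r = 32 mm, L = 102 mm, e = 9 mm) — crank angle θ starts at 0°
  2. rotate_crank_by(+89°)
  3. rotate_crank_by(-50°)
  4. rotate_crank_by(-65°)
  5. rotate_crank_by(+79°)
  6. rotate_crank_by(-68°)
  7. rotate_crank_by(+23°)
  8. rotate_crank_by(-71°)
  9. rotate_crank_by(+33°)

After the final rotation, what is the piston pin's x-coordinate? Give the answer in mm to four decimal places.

126.6016

set_geometry: r = 32 mm, L = 102 mm, e = 9 mm; θ ← 0°
rotate_crank_by(+89°): θ ← 0° +89° = 89°
rotate_crank_by(-50°): θ ← 89° -50° = 39°
rotate_crank_by(-65°): θ ← 39° -65° = -26°
rotate_crank_by(+79°): θ ← -26° +79° = 53°
rotate_crank_by(-68°): θ ← 53° -68° = -15°
rotate_crank_by(+23°): θ ← -15° +23° = 8°
rotate_crank_by(-71°): θ ← 8° -71° = -63°
rotate_crank_by(+33°): θ ← -63° +33° = -30°
crank pin P = (r cos θ, r sin θ) = (27.712813, -16.000000)
h = r sin θ − e = -16.000000 − 9 = -25.000000
x = r cos θ + √(L² − h²) = 27.712813 + √(10404.0 − 625.0000) = 27.712813 + 98.888826 = 126.601639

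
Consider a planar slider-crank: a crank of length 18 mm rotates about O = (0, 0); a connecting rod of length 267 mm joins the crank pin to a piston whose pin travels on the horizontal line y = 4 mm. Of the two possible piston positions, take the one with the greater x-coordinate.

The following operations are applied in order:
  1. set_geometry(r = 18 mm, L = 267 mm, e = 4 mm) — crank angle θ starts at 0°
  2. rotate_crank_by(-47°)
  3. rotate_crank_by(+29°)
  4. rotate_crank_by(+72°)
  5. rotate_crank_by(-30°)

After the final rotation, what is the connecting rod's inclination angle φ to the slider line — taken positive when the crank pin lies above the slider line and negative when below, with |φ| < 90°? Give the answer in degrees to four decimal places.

set_geometry: r = 18 mm, L = 267 mm, e = 4 mm; θ ← 0°
rotate_crank_by(-47°): θ ← 0° -47° = -47°
rotate_crank_by(+29°): θ ← -47° +29° = -18°
rotate_crank_by(+72°): θ ← -18° +72° = 54°
rotate_crank_by(-30°): θ ← 54° -30° = 24°
crank pin P = (r cos θ, r sin θ) = (16.443818, 7.321260)
h = r sin θ − e = 7.321260 − 4 = 3.321260
sin φ = h / L = 3.321260 / 267 = 0.01243917
φ = arcsin(0.01243917) = 0.712731°

0.7127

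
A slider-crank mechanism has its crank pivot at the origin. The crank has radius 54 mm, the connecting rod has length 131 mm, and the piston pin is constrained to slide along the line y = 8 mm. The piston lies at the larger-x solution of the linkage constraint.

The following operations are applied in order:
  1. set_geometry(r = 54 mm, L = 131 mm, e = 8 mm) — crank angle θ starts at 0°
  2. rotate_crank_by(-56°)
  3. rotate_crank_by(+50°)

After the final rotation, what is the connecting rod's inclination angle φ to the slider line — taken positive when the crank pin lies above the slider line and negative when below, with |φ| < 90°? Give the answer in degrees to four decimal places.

set_geometry: r = 54 mm, L = 131 mm, e = 8 mm; θ ← 0°
rotate_crank_by(-56°): θ ← 0° -56° = -56°
rotate_crank_by(+50°): θ ← -56° +50° = -6°
crank pin P = (r cos θ, r sin θ) = (53.704182, -5.644537)
h = r sin θ − e = -5.644537 − 8 = -13.644537
sin φ = h / L = -13.644537 / 131 = -0.10415677
φ = arcsin(-0.10415677) = -5.978587°

-5.9786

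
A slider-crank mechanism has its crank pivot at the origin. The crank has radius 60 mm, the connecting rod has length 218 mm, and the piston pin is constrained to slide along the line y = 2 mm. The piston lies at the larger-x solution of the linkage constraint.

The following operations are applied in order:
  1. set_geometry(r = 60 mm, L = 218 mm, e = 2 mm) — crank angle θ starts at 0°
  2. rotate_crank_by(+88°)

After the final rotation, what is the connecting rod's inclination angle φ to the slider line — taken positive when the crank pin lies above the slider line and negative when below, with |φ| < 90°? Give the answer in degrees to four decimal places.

15.4197

set_geometry: r = 60 mm, L = 218 mm, e = 2 mm; θ ← 0°
rotate_crank_by(+88°): θ ← 0° +88° = 88°
crank pin P = (r cos θ, r sin θ) = (2.093970, 59.963450)
h = r sin θ − e = 59.963450 − 2 = 57.963450
sin φ = h / L = 57.963450 / 218 = 0.26588738
φ = arcsin(0.26588738) = 15.419688°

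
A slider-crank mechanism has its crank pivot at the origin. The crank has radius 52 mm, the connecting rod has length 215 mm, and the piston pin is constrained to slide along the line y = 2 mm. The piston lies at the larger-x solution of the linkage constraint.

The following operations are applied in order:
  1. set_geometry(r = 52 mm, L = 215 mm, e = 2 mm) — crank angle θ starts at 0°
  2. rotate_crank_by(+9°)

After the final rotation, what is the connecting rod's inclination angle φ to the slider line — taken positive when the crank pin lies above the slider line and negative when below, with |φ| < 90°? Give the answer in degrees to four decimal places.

1.6350

set_geometry: r = 52 mm, L = 215 mm, e = 2 mm; θ ← 0°
rotate_crank_by(+9°): θ ← 0° +9° = 9°
crank pin P = (r cos θ, r sin θ) = (51.359794, 8.134592)
h = r sin θ − e = 8.134592 − 2 = 6.134592
sin φ = h / L = 6.134592 / 215 = 0.02853299
φ = arcsin(0.02853299) = 1.635042°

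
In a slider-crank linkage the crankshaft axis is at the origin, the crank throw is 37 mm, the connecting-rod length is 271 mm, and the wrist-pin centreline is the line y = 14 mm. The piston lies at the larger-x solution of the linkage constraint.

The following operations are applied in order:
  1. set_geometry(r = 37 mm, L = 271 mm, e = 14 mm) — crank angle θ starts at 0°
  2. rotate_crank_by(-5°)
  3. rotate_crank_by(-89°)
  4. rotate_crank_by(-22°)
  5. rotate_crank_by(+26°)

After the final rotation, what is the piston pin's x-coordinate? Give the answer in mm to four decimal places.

266.1578

set_geometry: r = 37 mm, L = 271 mm, e = 14 mm; θ ← 0°
rotate_crank_by(-5°): θ ← 0° -5° = -5°
rotate_crank_by(-89°): θ ← -5° -89° = -94°
rotate_crank_by(-22°): θ ← -94° -22° = -116°
rotate_crank_by(+26°): θ ← -116° +26° = -90°
crank pin P = (r cos θ, r sin θ) = (0.000000, -37.000000)
h = r sin θ − e = -37.000000 − 14 = -51.000000
x = r cos θ + √(L² − h²) = 0.000000 + √(73441.0 − 2601.0000) = 0.000000 + 266.157848 = 266.157848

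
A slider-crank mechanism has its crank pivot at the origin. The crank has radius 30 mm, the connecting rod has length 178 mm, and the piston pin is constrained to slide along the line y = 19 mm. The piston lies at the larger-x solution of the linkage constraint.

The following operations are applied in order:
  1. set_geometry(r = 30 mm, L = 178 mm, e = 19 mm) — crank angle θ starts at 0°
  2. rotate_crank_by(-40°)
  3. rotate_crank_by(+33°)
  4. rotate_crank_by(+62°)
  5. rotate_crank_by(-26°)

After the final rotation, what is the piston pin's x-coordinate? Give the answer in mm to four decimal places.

204.1828

set_geometry: r = 30 mm, L = 178 mm, e = 19 mm; θ ← 0°
rotate_crank_by(-40°): θ ← 0° -40° = -40°
rotate_crank_by(+33°): θ ← -40° +33° = -7°
rotate_crank_by(+62°): θ ← -7° +62° = 55°
rotate_crank_by(-26°): θ ← 55° -26° = 29°
crank pin P = (r cos θ, r sin θ) = (26.238591, 14.544289)
h = r sin θ − e = 14.544289 − 19 = -4.455711
x = r cos θ + √(L² − h²) = 26.238591 + √(31684.0 − 19.8534) = 26.238591 + 177.944223 = 204.182815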